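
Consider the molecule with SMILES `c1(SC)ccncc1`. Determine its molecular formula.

C6H7NS

Atom tally by fragment:
  pyridine ring core → C:5 H:5 N:1
  (− 1 ring H displaced by substituents)
  + SCH3 → C:1 H:3 S:1
Element totals:
  C: 6
  H: 7
  N: 1
  S: 1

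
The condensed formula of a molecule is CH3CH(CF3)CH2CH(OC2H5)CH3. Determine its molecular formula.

C8H15F3O

Atom tally by fragment:
  CH3 → C:1 H:3
  CH(CF3) → C:2 H:1 F:3
  CH2 → C:1 H:2
  CH(OC2H5) → C:3 H:6 O:1
  CH3 → C:1 H:3
Element totals:
  C: 8
  H: 15
  F: 3
  O: 1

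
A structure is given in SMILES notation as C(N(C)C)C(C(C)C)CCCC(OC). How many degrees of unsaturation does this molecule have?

0

Atom tally by fragment:
  (CH3)2NCH2 → C:3 H:8 N:1
  CH(CH(CH3)2) → C:4 H:8
  CH2 → C:1 H:2
  CH2 → C:1 H:2
  CH2 → C:1 H:2
  CH2OCH3 → C:2 H:5 O:1
Element totals:
  C: 12
  H: 27
  N: 1
  O: 1
Molecular formula: C12H27NO.
DoU = (2C + 2 + N − H − X) / 2 = (2·12 + 2 + 1 − 27 − 0) / 2 = 0.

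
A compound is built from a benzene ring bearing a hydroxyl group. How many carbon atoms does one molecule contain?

Atom tally by fragment:
  benzene ring core → C:6 H:6
  (− 1 ring H displaced by substituents)
  + OH → O:1 H:1
Element totals:
  C: 6
  H: 6
  O: 1

6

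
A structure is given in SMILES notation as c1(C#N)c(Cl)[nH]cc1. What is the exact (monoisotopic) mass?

Atom tally by fragment:
  pyrrole ring core → C:4 H:5 N:1
  (− 2 ring H displaced by substituents)
  + CN → C:1 N:1
  + Cl → Cl:1
Element totals:
  C: 5
  H: 3
  Cl: 1
  N: 2
Molecular formula: C5H3ClN2.
  M = 5(12.0) + 3(1.007825) + 34.968853 + 2(14.003074)
    = 60.000000 + 3.023475 + 34.968853 + 28.006148 = 125.998476

125.9985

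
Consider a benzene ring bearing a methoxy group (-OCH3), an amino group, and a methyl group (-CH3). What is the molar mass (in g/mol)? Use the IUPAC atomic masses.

137.18 g/mol

Atom tally by fragment:
  benzene ring core → C:6 H:6
  (− 3 ring H displaced by substituents)
  + OCH3 → C:1 H:3 O:1
  + NH2 → N:1 H:2
  + CH3 → C:1 H:3
Element totals:
  C: 8
  H: 11
  N: 1
  O: 1
Molecular formula: C8H11NO.
  M = 8(12.011) + 11(1.008) + 14.007 + 15.999
    = 96.088 + 11.088 + 14.007 + 15.999 = 137.182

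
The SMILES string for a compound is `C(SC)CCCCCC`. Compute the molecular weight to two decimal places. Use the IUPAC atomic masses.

Atom tally by fragment:
  CH3SCH2 → C:2 H:5 S:1
  CH2 → C:1 H:2
  CH2 → C:1 H:2
  CH2 → C:1 H:2
  CH2 → C:1 H:2
  CH2 → C:1 H:2
  CH3 → C:1 H:3
Element totals:
  C: 8
  H: 18
  S: 1
Molecular formula: C8H18S.
  M = 8(12.011) + 18(1.008) + 32.06
    = 96.088 + 18.144 + 32.060 = 146.292

146.29 g/mol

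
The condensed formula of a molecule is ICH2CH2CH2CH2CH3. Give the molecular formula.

C5H11I

Atom tally by fragment:
  ICH2 → C:1 H:2 I:1
  CH2 → C:1 H:2
  CH2 → C:1 H:2
  CH2 → C:1 H:2
  CH3 → C:1 H:3
Element totals:
  C: 5
  H: 11
  I: 1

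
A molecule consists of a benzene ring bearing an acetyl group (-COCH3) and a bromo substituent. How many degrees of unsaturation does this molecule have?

Atom tally by fragment:
  benzene ring core → C:6 H:6
  (− 2 ring H displaced by substituents)
  + COCH3 → C:2 H:3 O:1
  + Br → Br:1
Element totals:
  C: 8
  H: 7
  Br: 1
  O: 1
Molecular formula: C8H7BrO.
DoU = (2C + 2 + N − H − X) / 2 = (2·8 + 2 + 0 − 7 − 1) / 2 = 5.

5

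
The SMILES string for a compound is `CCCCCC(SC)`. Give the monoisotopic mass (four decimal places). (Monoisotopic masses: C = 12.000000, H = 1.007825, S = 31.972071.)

132.0973

Atom tally by fragment:
  CH3 → C:1 H:3
  CH2 → C:1 H:2
  CH2 → C:1 H:2
  CH2 → C:1 H:2
  CH2 → C:1 H:2
  CH2SCH3 → C:2 H:5 S:1
Element totals:
  C: 7
  H: 16
  S: 1
Molecular formula: C7H16S.
  M = 7(12.0) + 16(1.007825) + 31.972071
    = 84.000000 + 16.125200 + 31.972071 = 132.097271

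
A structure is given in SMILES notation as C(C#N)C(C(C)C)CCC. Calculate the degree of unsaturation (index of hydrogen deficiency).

Atom tally by fragment:
  NCCH2 → C:2 H:2 N:1
  CH(CH(CH3)2) → C:4 H:8
  CH2 → C:1 H:2
  CH2 → C:1 H:2
  CH3 → C:1 H:3
Element totals:
  C: 9
  H: 17
  N: 1
Molecular formula: C9H17N.
DoU = (2C + 2 + N − H − X) / 2 = (2·9 + 2 + 1 − 17 − 0) / 2 = 2.

2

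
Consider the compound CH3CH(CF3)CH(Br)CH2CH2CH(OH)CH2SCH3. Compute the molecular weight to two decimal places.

309.18 g/mol

Atom tally by fragment:
  CH3 → C:1 H:3
  CH(CF3) → C:2 H:1 F:3
  CH(Br) → C:1 H:1 Br:1
  CH2 → C:1 H:2
  CH2 → C:1 H:2
  CH(OH) → C:1 H:2 O:1
  CH2SCH3 → C:2 H:5 S:1
Element totals:
  C: 9
  H: 16
  Br: 1
  F: 3
  O: 1
  S: 1
Molecular formula: C9H16BrF3OS.
  M = 9(12.011) + 16(1.008) + 79.904 + 3(18.998) + 15.999 + 32.06
    = 108.099 + 16.128 + 79.904 + 56.994 + 15.999 + 32.060 = 309.184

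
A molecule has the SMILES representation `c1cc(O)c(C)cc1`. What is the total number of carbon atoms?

7

Atom tally by fragment:
  benzene ring core → C:6 H:6
  (− 2 ring H displaced by substituents)
  + OH → O:1 H:1
  + CH3 → C:1 H:3
Element totals:
  C: 7
  H: 8
  O: 1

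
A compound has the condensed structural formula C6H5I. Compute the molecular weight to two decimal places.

Atom tally by fragment:
  benzene ring core → C:6 H:6
  (− 1 ring H displaced by substituents)
  + I → I:1
Element totals:
  C: 6
  H: 5
  I: 1
Molecular formula: C6H5I.
  M = 6(12.011) + 5(1.008) + 126.904
    = 72.066 + 5.040 + 126.904 = 204.010

204.01 g/mol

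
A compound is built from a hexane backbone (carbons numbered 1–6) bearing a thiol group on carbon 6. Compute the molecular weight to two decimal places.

Atom tally by fragment:
  CH3 → C:1 H:3
  CH2 → C:1 H:2
  CH2 → C:1 H:2
  CH2 → C:1 H:2
  CH2 → C:1 H:2
  CH2SH → C:1 H:3 S:1
Element totals:
  C: 6
  H: 14
  S: 1
Molecular formula: C6H14S.
  M = 6(12.011) + 14(1.008) + 32.06
    = 72.066 + 14.112 + 32.060 = 118.238

118.24 g/mol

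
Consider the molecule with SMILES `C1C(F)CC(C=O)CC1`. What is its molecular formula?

C7H11FO

Atom tally by fragment:
  cyclohexane ring core → C:6 H:12
  (− 2 ring H displaced by substituents)
  + F → F:1
  + CHO → C:1 H:1 O:1
Element totals:
  C: 7
  H: 11
  F: 1
  O: 1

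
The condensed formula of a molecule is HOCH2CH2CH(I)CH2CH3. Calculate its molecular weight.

214.05 g/mol

Element totals:
  C: 5
  H: 11
  I: 1
  O: 1
Molecular formula: C5H11IO.
  M = 5(12.011) + 11(1.008) + 126.904 + 15.999
    = 60.055 + 11.088 + 126.904 + 15.999 = 214.046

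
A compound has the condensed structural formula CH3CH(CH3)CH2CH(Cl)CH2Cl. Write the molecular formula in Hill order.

C6H12Cl2

Atom tally by fragment:
  CH3 → C:1 H:3
  CH(CH3) → C:2 H:4
  CH2 → C:1 H:2
  CH(Cl) → C:1 H:1 Cl:1
  CH2Cl → C:1 H:2 Cl:1
Element totals:
  C: 6
  H: 12
  Cl: 2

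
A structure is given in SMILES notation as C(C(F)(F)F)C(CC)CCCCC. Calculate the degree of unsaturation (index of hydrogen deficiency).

0

Atom tally by fragment:
  F3CCH2 → C:2 H:2 F:3
  CH(C2H5) → C:3 H:6
  CH2 → C:1 H:2
  CH2 → C:1 H:2
  CH2 → C:1 H:2
  CH2 → C:1 H:2
  CH3 → C:1 H:3
Element totals:
  C: 10
  H: 19
  F: 3
Molecular formula: C10H19F3.
DoU = (2C + 2 + N − H − X) / 2 = (2·10 + 2 + 0 − 19 − 3) / 2 = 0.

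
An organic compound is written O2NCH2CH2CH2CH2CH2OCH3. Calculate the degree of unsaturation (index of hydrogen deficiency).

1

Atom tally by fragment:
  O2NCH2 → C:1 H:2 N:1 O:2
  CH2 → C:1 H:2
  CH2 → C:1 H:2
  CH2 → C:1 H:2
  CH2OCH3 → C:2 H:5 O:1
Element totals:
  C: 6
  H: 13
  N: 1
  O: 3
Molecular formula: C6H13NO3.
DoU = (2C + 2 + N − H − X) / 2 = (2·6 + 2 + 1 − 13 − 0) / 2 = 1.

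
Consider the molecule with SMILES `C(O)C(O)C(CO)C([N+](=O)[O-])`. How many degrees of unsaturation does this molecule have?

Atom tally by fragment:
  HOCH2 → C:1 H:3 O:1
  CH(OH) → C:1 H:2 O:1
  CH(CH2OH) → C:2 H:4 O:1
  CH2NO2 → C:1 H:2 N:1 O:2
Element totals:
  C: 5
  H: 11
  N: 1
  O: 5
Molecular formula: C5H11NO5.
DoU = (2C + 2 + N − H − X) / 2 = (2·5 + 2 + 1 − 11 − 0) / 2 = 1.

1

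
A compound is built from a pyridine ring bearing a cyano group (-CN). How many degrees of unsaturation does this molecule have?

6

Atom tally by fragment:
  pyridine ring core → C:5 H:5 N:1
  (− 1 ring H displaced by substituents)
  + CN → C:1 N:1
Element totals:
  C: 6
  H: 4
  N: 2
Molecular formula: C6H4N2.
DoU = (2C + 2 + N − H − X) / 2 = (2·6 + 2 + 2 − 4 − 0) / 2 = 6.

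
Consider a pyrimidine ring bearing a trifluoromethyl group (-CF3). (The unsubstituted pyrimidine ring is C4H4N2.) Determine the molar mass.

Atom tally by fragment:
  pyrimidine ring core → C:4 H:4 N:2
  (− 1 ring H displaced by substituents)
  + CF3 → C:1 F:3
Element totals:
  C: 5
  H: 3
  F: 3
  N: 2
Molecular formula: C5H3F3N2.
  M = 5(12.011) + 3(1.008) + 3(18.998) + 2(14.007)
    = 60.055 + 3.024 + 56.994 + 28.014 = 148.087

148.09 g/mol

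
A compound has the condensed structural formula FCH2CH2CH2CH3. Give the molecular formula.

Atom tally by fragment:
  FCH2 → C:1 H:2 F:1
  CH2 → C:1 H:2
  CH2 → C:1 H:2
  CH3 → C:1 H:3
Element totals:
  C: 4
  H: 9
  F: 1

C4H9F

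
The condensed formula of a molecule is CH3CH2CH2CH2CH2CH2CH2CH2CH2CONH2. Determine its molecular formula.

C10H21NO

Atom tally by fragment:
  CH3 → C:1 H:3
  CH2 → C:1 H:2
  CH2 → C:1 H:2
  CH2 → C:1 H:2
  CH2 → C:1 H:2
  CH2 → C:1 H:2
  CH2 → C:1 H:2
  CH2 → C:1 H:2
  CH2CONH2 → C:2 H:4 O:1 N:1
Element totals:
  C: 10
  H: 21
  N: 1
  O: 1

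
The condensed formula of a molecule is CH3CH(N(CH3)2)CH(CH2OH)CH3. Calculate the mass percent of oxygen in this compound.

12.19%

Element totals:
  C: 7
  H: 17
  N: 1
  O: 1
Molecular formula: C7H17NO.
Molar mass = 131.219 g/mol.
Mass from O: 1 × 15.999 = 15.999 g/mol.
%O = 15.999 / 131.219 × 100 = 12.19%.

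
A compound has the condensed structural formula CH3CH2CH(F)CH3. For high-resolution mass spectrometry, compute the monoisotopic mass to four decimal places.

Atom tally by fragment:
  CH3 → C:1 H:3
  CH2 → C:1 H:2
  CH(F) → C:1 H:1 F:1
  CH3 → C:1 H:3
Element totals:
  C: 4
  H: 9
  F: 1
Molecular formula: C4H9F.
  M = 4(12.0) + 9(1.007825) + 18.998403
    = 48.000000 + 9.070425 + 18.998403 = 76.068828

76.0688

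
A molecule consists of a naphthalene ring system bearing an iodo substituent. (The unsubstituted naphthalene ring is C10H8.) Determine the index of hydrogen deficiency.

7

Atom tally by fragment:
  naphthalene ring system core → C:10 H:8
  (− 1 ring H displaced by substituents)
  + I → I:1
Element totals:
  C: 10
  H: 7
  I: 1
Molecular formula: C10H7I.
DoU = (2C + 2 + N − H − X) / 2 = (2·10 + 2 + 0 − 7 − 1) / 2 = 7.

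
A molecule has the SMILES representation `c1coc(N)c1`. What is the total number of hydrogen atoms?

5

Atom tally by fragment:
  furan ring core → C:4 H:4 O:1
  (− 1 ring H displaced by substituents)
  + NH2 → N:1 H:2
Element totals:
  C: 4
  H: 5
  N: 1
  O: 1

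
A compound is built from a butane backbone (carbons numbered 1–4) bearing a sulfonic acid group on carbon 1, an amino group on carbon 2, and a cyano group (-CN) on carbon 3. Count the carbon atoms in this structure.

Atom tally by fragment:
  HO3SCH2 → C:1 H:3 S:1 O:3
  CH(NH2) → C:1 H:3 N:1
  CH(CN) → C:2 H:1 N:1
  CH3 → C:1 H:3
Element totals:
  C: 5
  H: 10
  N: 2
  O: 3
  S: 1

5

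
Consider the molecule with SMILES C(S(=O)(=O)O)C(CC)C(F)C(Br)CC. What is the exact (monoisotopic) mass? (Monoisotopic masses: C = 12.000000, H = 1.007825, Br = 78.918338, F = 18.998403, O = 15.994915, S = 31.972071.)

289.9988

Atom tally by fragment:
  HO3SCH2 → C:1 H:3 S:1 O:3
  CH(C2H5) → C:3 H:6
  CH(F) → C:1 H:1 F:1
  CH(Br) → C:1 H:1 Br:1
  CH2 → C:1 H:2
  CH3 → C:1 H:3
Element totals:
  C: 8
  H: 16
  Br: 1
  F: 1
  O: 3
  S: 1
Molecular formula: C8H16BrFO3S.
  M = 8(12.0) + 16(1.007825) + 78.918338 + 18.998403 + 3(15.994915) + 31.972071
    = 96.000000 + 16.125200 + 78.918338 + 18.998403 + 47.984745 + 31.972071 = 289.998757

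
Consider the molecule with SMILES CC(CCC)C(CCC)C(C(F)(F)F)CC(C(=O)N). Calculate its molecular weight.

281.36 g/mol

Atom tally by fragment:
  CH3 → C:1 H:3
  CH(CH2CH2CH3) → C:4 H:8
  CH(CH2CH2CH3) → C:4 H:8
  CH(CF3) → C:2 H:1 F:3
  CH2 → C:1 H:2
  CH2CONH2 → C:2 H:4 O:1 N:1
Element totals:
  C: 14
  H: 26
  F: 3
  N: 1
  O: 1
Molecular formula: C14H26F3NO.
  M = 14(12.011) + 26(1.008) + 3(18.998) + 14.007 + 15.999
    = 168.154 + 26.208 + 56.994 + 14.007 + 15.999 = 281.362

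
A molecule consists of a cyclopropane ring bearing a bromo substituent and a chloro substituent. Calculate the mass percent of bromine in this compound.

51.41%

Atom tally by fragment:
  cyclopropane ring core → C:3 H:6
  (− 2 ring H displaced by substituents)
  + Br → Br:1
  + Cl → Cl:1
Element totals:
  C: 3
  H: 4
  Br: 1
  Cl: 1
Molecular formula: C3H4BrCl.
Molar mass = 155.419 g/mol.
Mass from Br: 1 × 79.904 = 79.904 g/mol.
%Br = 79.904 / 155.419 × 100 = 51.41%.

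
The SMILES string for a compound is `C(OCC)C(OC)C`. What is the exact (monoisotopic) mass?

Atom tally by fragment:
  C2H5OCH2 → C:3 H:7 O:1
  CH(OCH3) → C:2 H:4 O:1
  CH3 → C:1 H:3
Element totals:
  C: 6
  H: 14
  O: 2
Molecular formula: C6H14O2.
  M = 6(12.0) + 14(1.007825) + 2(15.994915)
    = 72.000000 + 14.109550 + 31.989830 = 118.099380

118.0994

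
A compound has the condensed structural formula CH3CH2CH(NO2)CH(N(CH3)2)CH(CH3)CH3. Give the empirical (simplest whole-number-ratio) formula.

Element totals:
  C: 9
  H: 20
  N: 2
  O: 2
Molecular formula: C9H20N2O2.
gcd of subscripts (9, 20, 2, 2) = 1, so the empirical formula equals the molecular formula.

C9H20N2O2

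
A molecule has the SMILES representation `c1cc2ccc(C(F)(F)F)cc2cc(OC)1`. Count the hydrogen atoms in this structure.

Atom tally by fragment:
  naphthalene ring system core → C:10 H:8
  (− 2 ring H displaced by substituents)
  + CF3 → C:1 F:3
  + OCH3 → C:1 H:3 O:1
Element totals:
  C: 12
  H: 9
  F: 3
  O: 1

9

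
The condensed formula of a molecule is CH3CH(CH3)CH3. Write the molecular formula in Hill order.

Element totals:
  C: 4
  H: 10

C4H10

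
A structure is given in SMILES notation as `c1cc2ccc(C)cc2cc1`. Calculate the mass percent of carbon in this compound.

92.91%

Atom tally by fragment:
  naphthalene ring system core → C:10 H:8
  (− 1 ring H displaced by substituents)
  + CH3 → C:1 H:3
Element totals:
  C: 11
  H: 10
Molecular formula: C11H10.
Molar mass = 142.201 g/mol.
Mass from C: 11 × 12.011 = 132.121 g/mol.
%C = 132.121 / 142.201 × 100 = 92.91%.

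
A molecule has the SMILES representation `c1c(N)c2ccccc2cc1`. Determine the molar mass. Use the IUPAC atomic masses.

Atom tally by fragment:
  naphthalene ring system core → C:10 H:8
  (− 1 ring H displaced by substituents)
  + NH2 → N:1 H:2
Element totals:
  C: 10
  H: 9
  N: 1
Molecular formula: C10H9N.
  M = 10(12.011) + 9(1.008) + 14.007
    = 120.110 + 9.072 + 14.007 = 143.189

143.19 g/mol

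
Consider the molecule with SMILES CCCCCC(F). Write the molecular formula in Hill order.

Atom tally by fragment:
  CH3 → C:1 H:3
  CH2 → C:1 H:2
  CH2 → C:1 H:2
  CH2 → C:1 H:2
  CH2 → C:1 H:2
  CH2F → C:1 H:2 F:1
Element totals:
  C: 6
  H: 13
  F: 1

C6H13F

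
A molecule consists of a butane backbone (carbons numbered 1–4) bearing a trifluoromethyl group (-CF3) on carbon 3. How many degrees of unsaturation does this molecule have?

0

Atom tally by fragment:
  CH3 → C:1 H:3
  CH2 → C:1 H:2
  CH(CF3) → C:2 H:1 F:3
  CH3 → C:1 H:3
Element totals:
  C: 5
  H: 9
  F: 3
Molecular formula: C5H9F3.
DoU = (2C + 2 + N − H − X) / 2 = (2·5 + 2 + 0 − 9 − 3) / 2 = 0.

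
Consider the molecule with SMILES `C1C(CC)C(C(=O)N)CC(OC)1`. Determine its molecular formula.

Atom tally by fragment:
  cyclopentane ring core → C:5 H:10
  (− 3 ring H displaced by substituents)
  + C2H5 → C:2 H:5
  + CONH2 → C:1 H:2 O:1 N:1
  + OCH3 → C:1 H:3 O:1
Element totals:
  C: 9
  H: 17
  N: 1
  O: 2

C9H17NO2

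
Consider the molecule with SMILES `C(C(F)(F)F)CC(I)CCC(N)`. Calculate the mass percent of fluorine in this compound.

Atom tally by fragment:
  F3CCH2 → C:2 H:2 F:3
  CH2 → C:1 H:2
  CH(I) → C:1 H:1 I:1
  CH2 → C:1 H:2
  CH2 → C:1 H:2
  CH2NH2 → C:1 H:4 N:1
Element totals:
  C: 7
  H: 13
  F: 3
  I: 1
  N: 1
Molecular formula: C7H13F3IN.
Molar mass = 295.086 g/mol.
Mass from F: 3 × 18.998 = 56.994 g/mol.
%F = 56.994 / 295.086 × 100 = 19.31%.

19.31%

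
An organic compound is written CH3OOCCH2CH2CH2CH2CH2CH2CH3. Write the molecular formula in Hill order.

C9H18O2

Atom tally by fragment:
  CH3OOCCH2 → C:3 H:5 O:2
  CH2 → C:1 H:2
  CH2 → C:1 H:2
  CH2 → C:1 H:2
  CH2 → C:1 H:2
  CH2 → C:1 H:2
  CH3 → C:1 H:3
Element totals:
  C: 9
  H: 18
  O: 2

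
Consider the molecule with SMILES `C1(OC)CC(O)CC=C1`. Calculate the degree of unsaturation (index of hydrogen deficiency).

Atom tally by fragment:
  cyclohexene ring core → C:6 H:10
  (− 2 ring H displaced by substituents)
  + OCH3 → C:1 H:3 O:1
  + OH → O:1 H:1
Element totals:
  C: 7
  H: 12
  O: 2
Molecular formula: C7H12O2.
DoU = (2C + 2 + N − H − X) / 2 = (2·7 + 2 + 0 − 12 − 0) / 2 = 2.

2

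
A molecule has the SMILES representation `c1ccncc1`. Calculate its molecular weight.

Atom tally by fragment:
  pyridine ring core → C:5 H:5 N:1
Element totals:
  C: 5
  H: 5
  N: 1
Molecular formula: C5H5N.
  M = 5(12.011) + 5(1.008) + 14.007
    = 60.055 + 5.040 + 14.007 = 79.102

79.10 g/mol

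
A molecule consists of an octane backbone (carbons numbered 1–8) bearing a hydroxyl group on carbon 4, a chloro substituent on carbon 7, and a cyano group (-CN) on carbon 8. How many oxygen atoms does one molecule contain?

Atom tally by fragment:
  CH3 → C:1 H:3
  CH2 → C:1 H:2
  CH2 → C:1 H:2
  CH(OH) → C:1 H:2 O:1
  CH2 → C:1 H:2
  CH2 → C:1 H:2
  CH(Cl) → C:1 H:1 Cl:1
  CH2CN → C:2 H:2 N:1
Element totals:
  C: 9
  H: 16
  Cl: 1
  N: 1
  O: 1

1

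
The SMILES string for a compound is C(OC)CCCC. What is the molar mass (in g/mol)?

102.18 g/mol

Atom tally by fragment:
  CH3OCH2 → C:2 H:5 O:1
  CH2 → C:1 H:2
  CH2 → C:1 H:2
  CH2 → C:1 H:2
  CH3 → C:1 H:3
Element totals:
  C: 6
  H: 14
  O: 1
Molecular formula: C6H14O.
  M = 6(12.011) + 14(1.008) + 15.999
    = 72.066 + 14.112 + 15.999 = 102.177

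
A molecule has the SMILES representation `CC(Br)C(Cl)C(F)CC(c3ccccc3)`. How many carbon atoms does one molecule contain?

12

Atom tally by fragment:
  CH3 → C:1 H:3
  CH(Br) → C:1 H:1 Br:1
  CH(Cl) → C:1 H:1 Cl:1
  CH(F) → C:1 H:1 F:1
  CH2 → C:1 H:2
  CH2C6H5 → C:7 H:7
Element totals:
  C: 12
  H: 15
  Br: 1
  Cl: 1
  F: 1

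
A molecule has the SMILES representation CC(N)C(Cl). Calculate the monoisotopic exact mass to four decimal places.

Atom tally by fragment:
  CH3 → C:1 H:3
  CH(NH2) → C:1 H:3 N:1
  CH2Cl → C:1 H:2 Cl:1
Element totals:
  C: 3
  H: 8
  Cl: 1
  N: 1
Molecular formula: C3H8ClN.
  M = 3(12.0) + 8(1.007825) + 34.968853 + 14.003074
    = 36.000000 + 8.062600 + 34.968853 + 14.003074 = 93.034527

93.0345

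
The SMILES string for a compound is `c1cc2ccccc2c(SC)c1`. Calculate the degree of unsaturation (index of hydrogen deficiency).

7

Atom tally by fragment:
  naphthalene ring system core → C:10 H:8
  (− 1 ring H displaced by substituents)
  + SCH3 → C:1 H:3 S:1
Element totals:
  C: 11
  H: 10
  S: 1
Molecular formula: C11H10S.
DoU = (2C + 2 + N − H − X) / 2 = (2·11 + 2 + 0 − 10 − 0) / 2 = 7.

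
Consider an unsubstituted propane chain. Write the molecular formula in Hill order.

Atom tally by fragment:
  CH3 → C:1 H:3
  CH2 → C:1 H:2
  CH3 → C:1 H:3
Element totals:
  C: 3
  H: 8

C3H8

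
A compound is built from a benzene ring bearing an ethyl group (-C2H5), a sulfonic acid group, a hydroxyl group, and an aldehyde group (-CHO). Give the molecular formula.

C9H10O5S

Atom tally by fragment:
  benzene ring core → C:6 H:6
  (− 4 ring H displaced by substituents)
  + C2H5 → C:2 H:5
  + SO3H → S:1 O:3 H:1
  + OH → O:1 H:1
  + CHO → C:1 H:1 O:1
Element totals:
  C: 9
  H: 10
  O: 5
  S: 1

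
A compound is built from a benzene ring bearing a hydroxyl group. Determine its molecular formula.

C6H6O

Atom tally by fragment:
  benzene ring core → C:6 H:6
  (− 1 ring H displaced by substituents)
  + OH → O:1 H:1
Element totals:
  C: 6
  H: 6
  O: 1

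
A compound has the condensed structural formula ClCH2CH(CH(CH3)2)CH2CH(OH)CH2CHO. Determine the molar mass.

Element totals:
  C: 9
  H: 17
  Cl: 1
  O: 2
Molecular formula: C9H17ClO2.
  M = 9(12.011) + 17(1.008) + 35.45 + 2(15.999)
    = 108.099 + 17.136 + 35.450 + 31.998 = 192.683

192.68 g/mol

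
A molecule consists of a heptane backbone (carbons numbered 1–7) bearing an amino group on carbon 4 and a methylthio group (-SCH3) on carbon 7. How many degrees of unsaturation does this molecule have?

0

Atom tally by fragment:
  CH3 → C:1 H:3
  CH2 → C:1 H:2
  CH2 → C:1 H:2
  CH(NH2) → C:1 H:3 N:1
  CH2 → C:1 H:2
  CH2 → C:1 H:2
  CH2SCH3 → C:2 H:5 S:1
Element totals:
  C: 8
  H: 19
  N: 1
  S: 1
Molecular formula: C8H19NS.
DoU = (2C + 2 + N − H − X) / 2 = (2·8 + 2 + 1 − 19 − 0) / 2 = 0.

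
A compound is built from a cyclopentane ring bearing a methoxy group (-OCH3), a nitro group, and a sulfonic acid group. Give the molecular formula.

Atom tally by fragment:
  cyclopentane ring core → C:5 H:10
  (− 3 ring H displaced by substituents)
  + OCH3 → C:1 H:3 O:1
  + NO2 → N:1 O:2
  + SO3H → S:1 O:3 H:1
Element totals:
  C: 6
  H: 11
  N: 1
  O: 6
  S: 1

C6H11NO6S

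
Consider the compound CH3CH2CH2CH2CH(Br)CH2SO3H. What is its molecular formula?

C6H13BrO3S

Element totals:
  C: 6
  H: 13
  Br: 1
  O: 3
  S: 1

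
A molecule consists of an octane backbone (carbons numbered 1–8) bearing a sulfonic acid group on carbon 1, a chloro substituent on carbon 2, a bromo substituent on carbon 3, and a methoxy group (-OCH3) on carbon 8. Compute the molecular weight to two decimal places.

337.65 g/mol

Atom tally by fragment:
  HO3SCH2 → C:1 H:3 S:1 O:3
  CH(Cl) → C:1 H:1 Cl:1
  CH(Br) → C:1 H:1 Br:1
  CH2 → C:1 H:2
  CH2 → C:1 H:2
  CH2 → C:1 H:2
  CH2 → C:1 H:2
  CH2OCH3 → C:2 H:5 O:1
Element totals:
  C: 9
  H: 18
  Br: 1
  Cl: 1
  O: 4
  S: 1
Molecular formula: C9H18BrClO4S.
  M = 9(12.011) + 18(1.008) + 79.904 + 35.45 + 4(15.999) + 32.06
    = 108.099 + 18.144 + 79.904 + 35.450 + 63.996 + 32.060 = 337.653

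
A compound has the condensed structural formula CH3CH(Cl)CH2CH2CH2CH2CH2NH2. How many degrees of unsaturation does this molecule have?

0

Element totals:
  C: 7
  H: 16
  Cl: 1
  N: 1
Molecular formula: C7H16ClN.
DoU = (2C + 2 + N − H − X) / 2 = (2·7 + 2 + 1 − 16 − 1) / 2 = 0.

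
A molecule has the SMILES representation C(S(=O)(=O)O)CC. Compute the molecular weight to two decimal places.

Atom tally by fragment:
  HO3SCH2 → C:1 H:3 S:1 O:3
  CH2 → C:1 H:2
  CH3 → C:1 H:3
Element totals:
  C: 3
  H: 8
  O: 3
  S: 1
Molecular formula: C3H8O3S.
  M = 3(12.011) + 8(1.008) + 3(15.999) + 32.06
    = 36.033 + 8.064 + 47.997 + 32.060 = 124.154

124.15 g/mol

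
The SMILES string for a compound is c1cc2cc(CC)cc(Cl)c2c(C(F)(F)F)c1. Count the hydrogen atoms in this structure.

Atom tally by fragment:
  naphthalene ring system core → C:10 H:8
  (− 3 ring H displaced by substituents)
  + C2H5 → C:2 H:5
  + Cl → Cl:1
  + CF3 → C:1 F:3
Element totals:
  C: 13
  H: 10
  Cl: 1
  F: 3

10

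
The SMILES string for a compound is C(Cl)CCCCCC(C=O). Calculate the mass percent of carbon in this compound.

59.07%

Atom tally by fragment:
  ClCH2 → C:1 H:2 Cl:1
  CH2 → C:1 H:2
  CH2 → C:1 H:2
  CH2 → C:1 H:2
  CH2 → C:1 H:2
  CH2 → C:1 H:2
  CH2CHO → C:2 H:3 O:1
Element totals:
  C: 8
  H: 15
  Cl: 1
  O: 1
Molecular formula: C8H15ClO.
Molar mass = 162.657 g/mol.
Mass from C: 8 × 12.011 = 96.088 g/mol.
%C = 96.088 / 162.657 × 100 = 59.07%.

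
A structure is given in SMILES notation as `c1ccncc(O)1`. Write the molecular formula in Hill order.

C5H5NO

Atom tally by fragment:
  pyridine ring core → C:5 H:5 N:1
  (− 1 ring H displaced by substituents)
  + OH → O:1 H:1
Element totals:
  C: 5
  H: 5
  N: 1
  O: 1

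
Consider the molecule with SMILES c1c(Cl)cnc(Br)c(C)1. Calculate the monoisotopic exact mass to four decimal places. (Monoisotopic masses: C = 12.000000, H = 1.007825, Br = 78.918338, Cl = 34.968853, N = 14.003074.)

Atom tally by fragment:
  pyridine ring core → C:5 H:5 N:1
  (− 3 ring H displaced by substituents)
  + Cl → Cl:1
  + Br → Br:1
  + CH3 → C:1 H:3
Element totals:
  C: 6
  H: 5
  Br: 1
  Cl: 1
  N: 1
Molecular formula: C6H5BrClN.
  M = 6(12.0) + 5(1.007825) + 78.918338 + 34.968853 + 14.003074
    = 72.000000 + 5.039125 + 78.918338 + 34.968853 + 14.003074 = 204.929390

204.9294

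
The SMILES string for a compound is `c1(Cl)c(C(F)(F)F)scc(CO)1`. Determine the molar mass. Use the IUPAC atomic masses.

Atom tally by fragment:
  thiophene ring core → C:4 H:4 S:1
  (− 3 ring H displaced by substituents)
  + Cl → Cl:1
  + CF3 → C:1 F:3
  + CH2OH → C:1 H:3 O:1
Element totals:
  C: 6
  H: 4
  Cl: 1
  F: 3
  O: 1
  S: 1
Molecular formula: C6H4ClF3OS.
  M = 6(12.011) + 4(1.008) + 35.45 + 3(18.998) + 15.999 + 32.06
    = 72.066 + 4.032 + 35.450 + 56.994 + 15.999 + 32.060 = 216.601

216.60 g/mol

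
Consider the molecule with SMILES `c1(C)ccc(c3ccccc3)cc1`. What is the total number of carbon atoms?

13

Atom tally by fragment:
  benzene ring core → C:6 H:6
  (− 2 ring H displaced by substituents)
  + CH3 → C:1 H:3
  + C6H5 → C:6 H:5
Element totals:
  C: 13
  H: 12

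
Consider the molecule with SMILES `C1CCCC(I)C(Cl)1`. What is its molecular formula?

Atom tally by fragment:
  cyclohexane ring core → C:6 H:12
  (− 2 ring H displaced by substituents)
  + I → I:1
  + Cl → Cl:1
Element totals:
  C: 6
  H: 10
  Cl: 1
  I: 1

C6H10ClI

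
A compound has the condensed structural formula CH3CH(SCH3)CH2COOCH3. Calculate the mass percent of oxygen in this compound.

Element totals:
  C: 6
  H: 12
  O: 2
  S: 1
Molecular formula: C6H12O2S.
Molar mass = 148.220 g/mol.
Mass from O: 2 × 15.999 = 31.998 g/mol.
%O = 31.998 / 148.220 × 100 = 21.59%.

21.59%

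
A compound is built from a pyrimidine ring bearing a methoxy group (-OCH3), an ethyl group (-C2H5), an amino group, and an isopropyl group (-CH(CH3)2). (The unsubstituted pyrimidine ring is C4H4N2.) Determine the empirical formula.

Atom tally by fragment:
  pyrimidine ring core → C:4 H:4 N:2
  (− 4 ring H displaced by substituents)
  + OCH3 → C:1 H:3 O:1
  + C2H5 → C:2 H:5
  + NH2 → N:1 H:2
  + CH(CH3)2 → C:3 H:7
Element totals:
  C: 10
  H: 17
  N: 3
  O: 1
Molecular formula: C10H17N3O.
gcd of subscripts (10, 17, 3, 1) = 1, so the empirical formula equals the molecular formula.

C10H17N3O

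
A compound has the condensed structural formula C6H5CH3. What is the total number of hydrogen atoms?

8

Atom tally by fragment:
  benzene ring core → C:6 H:6
  (− 1 ring H displaced by substituents)
  + CH3 → C:1 H:3
Element totals:
  C: 7
  H: 8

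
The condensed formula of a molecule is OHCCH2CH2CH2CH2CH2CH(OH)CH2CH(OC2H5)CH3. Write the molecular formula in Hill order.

Element totals:
  C: 12
  H: 24
  O: 3

C12H24O3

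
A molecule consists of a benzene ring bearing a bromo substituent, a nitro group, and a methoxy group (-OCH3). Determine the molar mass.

Atom tally by fragment:
  benzene ring core → C:6 H:6
  (− 3 ring H displaced by substituents)
  + Br → Br:1
  + NO2 → N:1 O:2
  + OCH3 → C:1 H:3 O:1
Element totals:
  C: 7
  H: 6
  Br: 1
  N: 1
  O: 3
Molecular formula: C7H6BrNO3.
  M = 7(12.011) + 6(1.008) + 79.904 + 14.007 + 3(15.999)
    = 84.077 + 6.048 + 79.904 + 14.007 + 47.997 = 232.033

232.03 g/mol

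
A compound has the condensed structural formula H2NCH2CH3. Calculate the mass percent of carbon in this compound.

Atom tally by fragment:
  H2NCH2 → C:1 H:4 N:1
  CH3 → C:1 H:3
Element totals:
  C: 2
  H: 7
  N: 1
Molecular formula: C2H7N.
Molar mass = 45.085 g/mol.
Mass from C: 2 × 12.011 = 24.022 g/mol.
%C = 24.022 / 45.085 × 100 = 53.28%.

53.28%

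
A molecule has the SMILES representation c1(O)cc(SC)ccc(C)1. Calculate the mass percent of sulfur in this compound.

Atom tally by fragment:
  benzene ring core → C:6 H:6
  (− 3 ring H displaced by substituents)
  + OH → O:1 H:1
  + SCH3 → C:1 H:3 S:1
  + CH3 → C:1 H:3
Element totals:
  C: 8
  H: 10
  O: 1
  S: 1
Molecular formula: C8H10OS.
Molar mass = 154.227 g/mol.
Mass from S: 1 × 32.06 = 32.060 g/mol.
%S = 32.060 / 154.227 × 100 = 20.79%.

20.79%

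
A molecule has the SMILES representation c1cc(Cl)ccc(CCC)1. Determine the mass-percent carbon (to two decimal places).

Atom tally by fragment:
  benzene ring core → C:6 H:6
  (− 2 ring H displaced by substituents)
  + Cl → Cl:1
  + CH2CH2CH3 → C:3 H:7
Element totals:
  C: 9
  H: 11
  Cl: 1
Molecular formula: C9H11Cl.
Molar mass = 154.637 g/mol.
Mass from C: 9 × 12.011 = 108.099 g/mol.
%C = 108.099 / 154.637 × 100 = 69.91%.

69.91%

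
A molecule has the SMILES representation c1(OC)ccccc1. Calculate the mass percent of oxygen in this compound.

Atom tally by fragment:
  benzene ring core → C:6 H:6
  (− 1 ring H displaced by substituents)
  + OCH3 → C:1 H:3 O:1
Element totals:
  C: 7
  H: 8
  O: 1
Molecular formula: C7H8O.
Molar mass = 108.140 g/mol.
Mass from O: 1 × 15.999 = 15.999 g/mol.
%O = 15.999 / 108.140 × 100 = 14.79%.

14.79%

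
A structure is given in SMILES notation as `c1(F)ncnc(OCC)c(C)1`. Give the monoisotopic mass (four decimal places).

156.0699

Atom tally by fragment:
  pyrimidine ring core → C:4 H:4 N:2
  (− 3 ring H displaced by substituents)
  + F → F:1
  + OC2H5 → C:2 H:5 O:1
  + CH3 → C:1 H:3
Element totals:
  C: 7
  H: 9
  F: 1
  N: 2
  O: 1
Molecular formula: C7H9FN2O.
  M = 7(12.0) + 9(1.007825) + 18.998403 + 2(14.003074) + 15.994915
    = 84.000000 + 9.070425 + 18.998403 + 28.006148 + 15.994915 = 156.069891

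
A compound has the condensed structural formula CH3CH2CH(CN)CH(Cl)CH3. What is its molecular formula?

C6H10ClN

Atom tally by fragment:
  CH3 → C:1 H:3
  CH2 → C:1 H:2
  CH(CN) → C:2 H:1 N:1
  CH(Cl) → C:1 H:1 Cl:1
  CH3 → C:1 H:3
Element totals:
  C: 6
  H: 10
  Cl: 1
  N: 1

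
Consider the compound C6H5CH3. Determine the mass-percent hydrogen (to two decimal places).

Element totals:
  C: 7
  H: 8
Molecular formula: C7H8.
Molar mass = 92.141 g/mol.
Mass from H: 8 × 1.008 = 8.064 g/mol.
%H = 8.064 / 92.141 × 100 = 8.75%.

8.75%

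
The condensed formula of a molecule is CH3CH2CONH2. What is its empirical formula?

C3H7NO

Atom tally by fragment:
  CH3 → C:1 H:3
  CH2CONH2 → C:2 H:4 O:1 N:1
Element totals:
  C: 3
  H: 7
  N: 1
  O: 1
Molecular formula: C3H7NO.
gcd of subscripts (3, 7, 1, 1) = 1, so the empirical formula equals the molecular formula.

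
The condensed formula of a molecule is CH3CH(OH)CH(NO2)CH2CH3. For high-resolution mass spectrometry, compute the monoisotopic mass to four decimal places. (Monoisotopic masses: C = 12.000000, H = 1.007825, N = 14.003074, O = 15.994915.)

133.0739

Element totals:
  C: 5
  H: 11
  N: 1
  O: 3
Molecular formula: C5H11NO3.
  M = 5(12.0) + 11(1.007825) + 14.003074 + 3(15.994915)
    = 60.000000 + 11.086075 + 14.003074 + 47.984745 = 133.073894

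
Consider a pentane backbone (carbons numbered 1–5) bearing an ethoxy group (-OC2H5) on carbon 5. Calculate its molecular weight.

116.20 g/mol

Atom tally by fragment:
  CH3 → C:1 H:3
  CH2 → C:1 H:2
  CH2 → C:1 H:2
  CH2 → C:1 H:2
  CH2OC2H5 → C:3 H:7 O:1
Element totals:
  C: 7
  H: 16
  O: 1
Molecular formula: C7H16O.
  M = 7(12.011) + 16(1.008) + 15.999
    = 84.077 + 16.128 + 15.999 = 116.204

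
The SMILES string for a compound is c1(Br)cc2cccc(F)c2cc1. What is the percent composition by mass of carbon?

Atom tally by fragment:
  naphthalene ring system core → C:10 H:8
  (− 2 ring H displaced by substituents)
  + Br → Br:1
  + F → F:1
Element totals:
  C: 10
  H: 6
  Br: 1
  F: 1
Molecular formula: C10H6BrF.
Molar mass = 225.060 g/mol.
Mass from C: 10 × 12.011 = 120.110 g/mol.
%C = 120.110 / 225.060 × 100 = 53.37%.

53.37%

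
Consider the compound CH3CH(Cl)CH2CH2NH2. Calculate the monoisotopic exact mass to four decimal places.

Atom tally by fragment:
  CH3 → C:1 H:3
  CH(Cl) → C:1 H:1 Cl:1
  CH2 → C:1 H:2
  CH2NH2 → C:1 H:4 N:1
Element totals:
  C: 4
  H: 10
  Cl: 1
  N: 1
Molecular formula: C4H10ClN.
  M = 4(12.0) + 10(1.007825) + 34.968853 + 14.003074
    = 48.000000 + 10.078250 + 34.968853 + 14.003074 = 107.050177

107.0502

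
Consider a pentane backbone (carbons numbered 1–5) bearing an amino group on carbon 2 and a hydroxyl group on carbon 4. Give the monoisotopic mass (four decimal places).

Atom tally by fragment:
  CH3 → C:1 H:3
  CH(NH2) → C:1 H:3 N:1
  CH2 → C:1 H:2
  CH(OH) → C:1 H:2 O:1
  CH3 → C:1 H:3
Element totals:
  C: 5
  H: 13
  N: 1
  O: 1
Molecular formula: C5H13NO.
  M = 5(12.0) + 13(1.007825) + 14.003074 + 15.994915
    = 60.000000 + 13.101725 + 14.003074 + 15.994915 = 103.099714

103.0997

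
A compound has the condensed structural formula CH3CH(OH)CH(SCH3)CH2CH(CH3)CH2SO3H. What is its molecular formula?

C8H18O4S2

Element totals:
  C: 8
  H: 18
  O: 4
  S: 2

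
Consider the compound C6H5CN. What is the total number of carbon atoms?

Atom tally by fragment:
  benzene ring core → C:6 H:6
  (− 1 ring H displaced by substituents)
  + CN → C:1 N:1
Element totals:
  C: 7
  H: 5
  N: 1

7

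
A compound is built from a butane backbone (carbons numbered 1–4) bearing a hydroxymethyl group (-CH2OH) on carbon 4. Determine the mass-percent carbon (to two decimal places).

Atom tally by fragment:
  CH3 → C:1 H:3
  CH2 → C:1 H:2
  CH2 → C:1 H:2
  CH2CH2OH → C:2 H:5 O:1
Element totals:
  C: 5
  H: 12
  O: 1
Molecular formula: C5H12O.
Molar mass = 88.150 g/mol.
Mass from C: 5 × 12.011 = 60.055 g/mol.
%C = 60.055 / 88.150 × 100 = 68.13%.

68.13%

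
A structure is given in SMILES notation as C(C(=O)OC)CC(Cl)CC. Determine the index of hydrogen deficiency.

Atom tally by fragment:
  CH3OOCCH2 → C:3 H:5 O:2
  CH2 → C:1 H:2
  CH(Cl) → C:1 H:1 Cl:1
  CH2 → C:1 H:2
  CH3 → C:1 H:3
Element totals:
  C: 7
  H: 13
  Cl: 1
  O: 2
Molecular formula: C7H13ClO2.
DoU = (2C + 2 + N − H − X) / 2 = (2·7 + 2 + 0 − 13 − 1) / 2 = 1.

1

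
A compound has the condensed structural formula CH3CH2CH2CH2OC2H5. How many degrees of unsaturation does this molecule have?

Element totals:
  C: 6
  H: 14
  O: 1
Molecular formula: C6H14O.
DoU = (2C + 2 + N − H − X) / 2 = (2·6 + 2 + 0 − 14 − 0) / 2 = 0.

0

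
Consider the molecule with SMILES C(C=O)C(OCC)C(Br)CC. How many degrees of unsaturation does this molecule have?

Atom tally by fragment:
  OHCCH2 → C:2 H:3 O:1
  CH(OC2H5) → C:3 H:6 O:1
  CH(Br) → C:1 H:1 Br:1
  CH2 → C:1 H:2
  CH3 → C:1 H:3
Element totals:
  C: 8
  H: 15
  Br: 1
  O: 2
Molecular formula: C8H15BrO2.
DoU = (2C + 2 + N − H − X) / 2 = (2·8 + 2 + 0 − 15 − 1) / 2 = 1.

1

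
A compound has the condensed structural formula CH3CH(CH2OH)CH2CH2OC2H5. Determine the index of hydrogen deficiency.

Atom tally by fragment:
  CH3 → C:1 H:3
  CH(CH2OH) → C:2 H:4 O:1
  CH2 → C:1 H:2
  CH2OC2H5 → C:3 H:7 O:1
Element totals:
  C: 7
  H: 16
  O: 2
Molecular formula: C7H16O2.
DoU = (2C + 2 + N − H − X) / 2 = (2·7 + 2 + 0 − 16 − 0) / 2 = 0.

0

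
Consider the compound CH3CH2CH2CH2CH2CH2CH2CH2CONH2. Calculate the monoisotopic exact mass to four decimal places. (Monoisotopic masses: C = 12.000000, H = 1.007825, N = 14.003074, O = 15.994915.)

Atom tally by fragment:
  CH3 → C:1 H:3
  CH2 → C:1 H:2
  CH2 → C:1 H:2
  CH2 → C:1 H:2
  CH2 → C:1 H:2
  CH2 → C:1 H:2
  CH2 → C:1 H:2
  CH2CONH2 → C:2 H:4 O:1 N:1
Element totals:
  C: 9
  H: 19
  N: 1
  O: 1
Molecular formula: C9H19NO.
  M = 9(12.0) + 19(1.007825) + 14.003074 + 15.994915
    = 108.000000 + 19.148675 + 14.003074 + 15.994915 = 157.146664

157.1467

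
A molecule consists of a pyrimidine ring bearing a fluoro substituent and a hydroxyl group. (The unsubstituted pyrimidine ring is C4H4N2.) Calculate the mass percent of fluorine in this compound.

16.65%

Atom tally by fragment:
  pyrimidine ring core → C:4 H:4 N:2
  (− 2 ring H displaced by substituents)
  + F → F:1
  + OH → O:1 H:1
Element totals:
  C: 4
  H: 3
  F: 1
  N: 2
  O: 1
Molecular formula: C4H3FN2O.
Molar mass = 114.079 g/mol.
Mass from F: 1 × 18.998 = 18.998 g/mol.
%F = 18.998 / 114.079 × 100 = 16.65%.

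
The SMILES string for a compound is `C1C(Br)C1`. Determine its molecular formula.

C3H5Br

Atom tally by fragment:
  cyclopropane ring core → C:3 H:6
  (− 1 ring H displaced by substituents)
  + Br → Br:1
Element totals:
  C: 3
  H: 5
  Br: 1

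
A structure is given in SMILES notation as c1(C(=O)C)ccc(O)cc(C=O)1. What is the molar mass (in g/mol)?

164.16 g/mol

Atom tally by fragment:
  benzene ring core → C:6 H:6
  (− 3 ring H displaced by substituents)
  + COCH3 → C:2 H:3 O:1
  + OH → O:1 H:1
  + CHO → C:1 H:1 O:1
Element totals:
  C: 9
  H: 8
  O: 3
Molecular formula: C9H8O3.
  M = 9(12.011) + 8(1.008) + 3(15.999)
    = 108.099 + 8.064 + 47.997 = 164.160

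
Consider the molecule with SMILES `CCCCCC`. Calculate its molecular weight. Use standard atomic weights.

Atom tally by fragment:
  CH3 → C:1 H:3
  CH2 → C:1 H:2
  CH2 → C:1 H:2
  CH2 → C:1 H:2
  CH2 → C:1 H:2
  CH3 → C:1 H:3
Element totals:
  C: 6
  H: 14
Molecular formula: C6H14.
  M = 6(12.011) + 14(1.008)
    = 72.066 + 14.112 = 86.178

86.18 g/mol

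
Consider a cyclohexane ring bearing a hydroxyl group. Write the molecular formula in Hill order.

Atom tally by fragment:
  cyclohexane ring core → C:6 H:12
  (− 1 ring H displaced by substituents)
  + OH → O:1 H:1
Element totals:
  C: 6
  H: 12
  O: 1

C6H12O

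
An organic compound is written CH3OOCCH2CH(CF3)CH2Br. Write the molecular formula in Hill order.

C6H8BrF3O2

Atom tally by fragment:
  CH3OOCCH2 → C:3 H:5 O:2
  CH(CF3) → C:2 H:1 F:3
  CH2Br → C:1 H:2 Br:1
Element totals:
  C: 6
  H: 8
  Br: 1
  F: 3
  O: 2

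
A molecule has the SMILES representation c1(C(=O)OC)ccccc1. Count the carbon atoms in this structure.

Atom tally by fragment:
  benzene ring core → C:6 H:6
  (− 1 ring H displaced by substituents)
  + COOCH3 → C:2 H:3 O:2
Element totals:
  C: 8
  H: 8
  O: 2

8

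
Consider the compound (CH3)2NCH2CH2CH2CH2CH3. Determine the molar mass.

115.22 g/mol

Atom tally by fragment:
  (CH3)2NCH2 → C:3 H:8 N:1
  CH2 → C:1 H:2
  CH2 → C:1 H:2
  CH2 → C:1 H:2
  CH3 → C:1 H:3
Element totals:
  C: 7
  H: 17
  N: 1
Molecular formula: C7H17N.
  M = 7(12.011) + 17(1.008) + 14.007
    = 84.077 + 17.136 + 14.007 = 115.220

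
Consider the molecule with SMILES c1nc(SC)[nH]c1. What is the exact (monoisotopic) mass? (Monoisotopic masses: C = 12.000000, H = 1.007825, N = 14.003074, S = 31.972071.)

Atom tally by fragment:
  imidazole ring core → C:3 H:4 N:2
  (− 1 ring H displaced by substituents)
  + SCH3 → C:1 H:3 S:1
Element totals:
  C: 4
  H: 6
  N: 2
  S: 1
Molecular formula: C4H6N2S.
  M = 4(12.0) + 6(1.007825) + 2(14.003074) + 31.972071
    = 48.000000 + 6.046950 + 28.006148 + 31.972071 = 114.025169

114.0252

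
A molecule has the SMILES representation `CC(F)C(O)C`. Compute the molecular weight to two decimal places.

92.11 g/mol

Atom tally by fragment:
  CH3 → C:1 H:3
  CH(F) → C:1 H:1 F:1
  CH(OH) → C:1 H:2 O:1
  CH3 → C:1 H:3
Element totals:
  C: 4
  H: 9
  F: 1
  O: 1
Molecular formula: C4H9FO.
  M = 4(12.011) + 9(1.008) + 18.998 + 15.999
    = 48.044 + 9.072 + 18.998 + 15.999 = 92.113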